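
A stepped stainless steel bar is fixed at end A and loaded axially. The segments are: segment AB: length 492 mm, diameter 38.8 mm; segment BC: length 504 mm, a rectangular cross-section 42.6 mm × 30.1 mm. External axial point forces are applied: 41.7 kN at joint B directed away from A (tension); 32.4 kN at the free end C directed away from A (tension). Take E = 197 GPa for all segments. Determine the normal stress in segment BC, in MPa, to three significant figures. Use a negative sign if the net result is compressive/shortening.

Internal axial forces (sectioning from the free end, tension +): N_BC = 32.4 kN, N_AB = 74.1 kN.
A_BC = 1282 mm².
σ_BC = N_BC/A_BC = 32400/1282 = 25.27 MPa.

25.3 MPa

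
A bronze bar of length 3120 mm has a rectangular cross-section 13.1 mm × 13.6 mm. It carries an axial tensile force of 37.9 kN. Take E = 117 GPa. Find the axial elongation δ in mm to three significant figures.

A = 178.2 mm².
δ_mech = NL/(AE) = 37900·3120/(178.2·117000) = 5.673 mm.

5.67 mm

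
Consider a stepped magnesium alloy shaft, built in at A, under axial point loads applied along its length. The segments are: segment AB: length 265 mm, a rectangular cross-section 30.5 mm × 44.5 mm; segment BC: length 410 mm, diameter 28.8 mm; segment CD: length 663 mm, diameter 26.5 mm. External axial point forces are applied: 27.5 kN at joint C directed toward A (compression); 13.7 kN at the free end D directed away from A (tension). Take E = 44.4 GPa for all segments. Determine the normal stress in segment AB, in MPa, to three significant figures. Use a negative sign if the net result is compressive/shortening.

-10.2 MPa

Internal axial forces (sectioning from the free end, tension +): N_CD = 13.7 kN, N_BC = -13.8 kN, N_AB = -13.8 kN.
A_AB = 1357 mm².
σ_AB = N_AB/A_AB = -13800/1357 = -10.17 MPa.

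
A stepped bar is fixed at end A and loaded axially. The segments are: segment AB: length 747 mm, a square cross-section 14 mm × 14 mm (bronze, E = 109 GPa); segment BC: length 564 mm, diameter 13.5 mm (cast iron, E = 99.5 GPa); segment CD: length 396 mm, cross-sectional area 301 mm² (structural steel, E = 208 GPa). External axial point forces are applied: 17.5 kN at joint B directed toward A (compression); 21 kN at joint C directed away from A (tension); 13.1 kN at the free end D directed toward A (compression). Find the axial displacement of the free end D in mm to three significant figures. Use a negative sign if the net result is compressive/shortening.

Internal axial forces (sectioning from the free end, tension +): N_CD = -13.1 kN, N_BC = 7.9 kN, N_AB = -9.6 kN.
A_AB = 196 mm².
A_BC = 143.1 mm².
δ_AB = -9600·747/(196·109000) = -0.3357 mm
δ_BC = 7900·564/(143.1·99500) = 0.3128 mm
δ_CD = -13100·396/(301·208000) = -0.08286 mm
δ = Σδ_i = -0.1057 mm.

-0.106 mm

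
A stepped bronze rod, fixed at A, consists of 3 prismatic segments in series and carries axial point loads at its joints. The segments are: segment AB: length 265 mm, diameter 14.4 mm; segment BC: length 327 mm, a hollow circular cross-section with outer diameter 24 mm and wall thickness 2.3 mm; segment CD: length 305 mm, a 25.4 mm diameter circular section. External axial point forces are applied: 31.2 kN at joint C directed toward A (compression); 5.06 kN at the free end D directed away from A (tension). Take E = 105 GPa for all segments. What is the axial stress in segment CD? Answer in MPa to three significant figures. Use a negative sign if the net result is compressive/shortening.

9.99 MPa

Internal axial forces (sectioning from the free end, tension +): N_CD = 5.06 kN, N_BC = -26.14 kN, N_AB = -26.14 kN.
A_CD = 506.7 mm².
σ_CD = N_CD/A_CD = 5060/506.7 = 9.986 MPa.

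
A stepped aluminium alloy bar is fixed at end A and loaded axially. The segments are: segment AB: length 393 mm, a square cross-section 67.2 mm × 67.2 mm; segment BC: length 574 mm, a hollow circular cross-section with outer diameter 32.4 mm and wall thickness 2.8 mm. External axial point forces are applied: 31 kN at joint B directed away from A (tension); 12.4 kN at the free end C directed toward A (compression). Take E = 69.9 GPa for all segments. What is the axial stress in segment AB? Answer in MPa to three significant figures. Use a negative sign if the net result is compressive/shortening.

Internal axial forces (sectioning from the free end, tension +): N_BC = -12.4 kN, N_AB = 18.6 kN.
A_AB = 4516 mm².
σ_AB = N_AB/A_AB = 18600/4516 = 4.119 MPa.

4.12 MPa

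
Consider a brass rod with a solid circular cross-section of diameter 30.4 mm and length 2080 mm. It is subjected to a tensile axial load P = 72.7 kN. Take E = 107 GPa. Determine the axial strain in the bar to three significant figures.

9.36e-04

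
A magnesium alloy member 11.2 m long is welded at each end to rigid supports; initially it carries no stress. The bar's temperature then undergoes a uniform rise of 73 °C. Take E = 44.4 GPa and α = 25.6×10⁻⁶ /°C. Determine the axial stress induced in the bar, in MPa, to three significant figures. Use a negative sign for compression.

-83.0 MPa

Free thermal expansion αLΔT = 25.6e-6 · 11200 · 73 = 20.93 mm.
The walls impose strain ε = −(20.93)/11200 = -1.8688e-03; σ = Eε = 44400 · -1.8688e-03 = -82.97 MPa.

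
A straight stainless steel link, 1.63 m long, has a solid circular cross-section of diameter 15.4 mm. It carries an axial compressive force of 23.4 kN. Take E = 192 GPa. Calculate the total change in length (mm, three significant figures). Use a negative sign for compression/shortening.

A = 186.3 mm².
δ_mech = NL/(AE) = -23400·1630/(186.3·192000) = -1.067 mm.

-1.07 mm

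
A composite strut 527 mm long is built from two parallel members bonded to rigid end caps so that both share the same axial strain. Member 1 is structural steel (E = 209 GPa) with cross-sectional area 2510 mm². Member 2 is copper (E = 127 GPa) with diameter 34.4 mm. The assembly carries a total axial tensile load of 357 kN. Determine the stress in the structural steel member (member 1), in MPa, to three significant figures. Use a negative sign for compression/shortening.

116 MPa

A_2 = 929.4 mm².
Equal strain + equilibrium ⇒ each member carries load in proportion to AE: A₁E₁ = 524600000 N, A₂E₂ = 118000000 N, ΣAE = 642600000 N.
σ₁ = P·E₁/ΣAE = 357000·209000/642600000 = 116.1 MPa.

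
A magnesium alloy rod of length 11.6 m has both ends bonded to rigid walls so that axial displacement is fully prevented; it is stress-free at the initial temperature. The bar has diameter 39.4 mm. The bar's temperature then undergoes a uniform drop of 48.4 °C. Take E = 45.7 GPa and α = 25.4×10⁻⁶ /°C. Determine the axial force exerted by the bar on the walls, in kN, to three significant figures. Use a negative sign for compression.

68.5 kN

Free thermal expansion αLΔT = 25.4e-6 · 11600 · -48.4 = -14.26 mm.
The walls impose strain ε = −(-14.26)/11600 = 1.2294e-03; σ = Eε = 45700 · 1.2294e-03 = 56.18 MPa.
Wall reaction R = σ·A = 56.18·1219 = 68500 N = 68.5 kN.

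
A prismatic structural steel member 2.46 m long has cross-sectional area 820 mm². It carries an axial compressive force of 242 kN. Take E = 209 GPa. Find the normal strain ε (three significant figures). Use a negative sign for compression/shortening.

σ = N/A = -295.1 MPa; ε = σ/E = -295.1/209000 = -1.412e-03.

-0.00141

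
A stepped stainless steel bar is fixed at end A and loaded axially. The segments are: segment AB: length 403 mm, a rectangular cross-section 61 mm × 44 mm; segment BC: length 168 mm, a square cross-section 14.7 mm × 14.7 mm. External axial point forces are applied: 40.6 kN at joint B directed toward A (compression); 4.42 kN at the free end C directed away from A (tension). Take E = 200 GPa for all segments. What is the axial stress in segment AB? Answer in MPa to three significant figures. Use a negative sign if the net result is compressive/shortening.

-13.5 MPa

Internal axial forces (sectioning from the free end, tension +): N_BC = 4.42 kN, N_AB = -36.18 kN.
A_AB = 2684 mm².
σ_AB = N_AB/A_AB = -36180/2684 = -13.48 MPa.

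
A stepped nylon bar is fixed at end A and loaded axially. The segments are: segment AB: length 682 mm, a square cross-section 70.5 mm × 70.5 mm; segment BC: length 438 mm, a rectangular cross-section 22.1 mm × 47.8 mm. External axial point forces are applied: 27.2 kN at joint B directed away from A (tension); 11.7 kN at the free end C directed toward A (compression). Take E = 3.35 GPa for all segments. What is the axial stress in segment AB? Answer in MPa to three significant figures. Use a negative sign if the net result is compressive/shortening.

3.12 MPa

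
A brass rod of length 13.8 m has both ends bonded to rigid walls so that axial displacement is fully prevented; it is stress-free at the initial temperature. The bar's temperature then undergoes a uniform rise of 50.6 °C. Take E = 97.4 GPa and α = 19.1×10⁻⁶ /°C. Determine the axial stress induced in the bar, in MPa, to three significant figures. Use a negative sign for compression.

Free thermal expansion αLΔT = 19.1e-6 · 13800 · 50.6 = 13.34 mm.
The walls impose strain ε = −(13.34)/13800 = -9.6646e-04; σ = Eε = 97400 · -9.6646e-04 = -94.13 MPa.

-94.1 MPa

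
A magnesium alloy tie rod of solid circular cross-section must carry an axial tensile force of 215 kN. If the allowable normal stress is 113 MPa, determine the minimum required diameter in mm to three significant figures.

49.2 mm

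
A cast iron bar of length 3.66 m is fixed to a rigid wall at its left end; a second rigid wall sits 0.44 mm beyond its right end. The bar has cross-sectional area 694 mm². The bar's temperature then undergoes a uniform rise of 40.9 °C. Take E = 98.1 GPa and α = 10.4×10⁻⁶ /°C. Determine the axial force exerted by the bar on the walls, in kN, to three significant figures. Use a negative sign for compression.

Free thermal expansion αLΔT = 10.4e-6 · 3660 · 40.9 = 1.557 mm.
The walls engage after the gap closes; constrained expansion = 1.557 − 0.44 = 1.117 mm.
The walls impose strain ε = −(1.117)/3660 = -3.0514e-04; σ = Eε = 98100 · -3.0514e-04 = -29.93 MPa.
Wall reaction R = σ·A = -29.93·694 = -20770 N = -20.77 kN.

-20.8 kN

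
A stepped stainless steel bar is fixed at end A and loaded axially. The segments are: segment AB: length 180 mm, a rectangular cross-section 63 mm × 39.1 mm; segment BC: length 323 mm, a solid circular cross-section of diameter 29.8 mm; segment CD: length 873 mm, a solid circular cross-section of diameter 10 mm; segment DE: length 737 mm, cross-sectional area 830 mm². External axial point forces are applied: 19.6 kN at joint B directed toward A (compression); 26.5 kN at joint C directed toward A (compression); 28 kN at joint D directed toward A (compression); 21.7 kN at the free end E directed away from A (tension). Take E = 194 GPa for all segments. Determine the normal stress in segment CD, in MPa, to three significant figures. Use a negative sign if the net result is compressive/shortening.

-80.2 MPa

Internal axial forces (sectioning from the free end, tension +): N_DE = 21.7 kN, N_CD = -6.3 kN, N_BC = -32.8 kN, N_AB = -52.4 kN.
A_CD = 78.54 mm².
σ_CD = N_CD/A_CD = -6300/78.54 = -80.21 MPa.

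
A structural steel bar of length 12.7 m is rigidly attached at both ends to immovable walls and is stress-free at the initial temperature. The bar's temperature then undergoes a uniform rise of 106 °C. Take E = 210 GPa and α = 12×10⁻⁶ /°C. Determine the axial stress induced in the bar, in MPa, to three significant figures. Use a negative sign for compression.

-267 MPa

Free thermal expansion αLΔT = 12e-6 · 12700 · 106 = 16.15 mm.
The walls impose strain ε = −(16.15)/12700 = -1.2720e-03; σ = Eε = 210000 · -1.2720e-03 = -267.1 MPa.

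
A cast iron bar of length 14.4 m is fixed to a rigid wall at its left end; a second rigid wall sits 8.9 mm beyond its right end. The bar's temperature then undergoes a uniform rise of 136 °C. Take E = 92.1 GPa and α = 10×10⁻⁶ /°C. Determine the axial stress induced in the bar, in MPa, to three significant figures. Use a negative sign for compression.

-68.3 MPa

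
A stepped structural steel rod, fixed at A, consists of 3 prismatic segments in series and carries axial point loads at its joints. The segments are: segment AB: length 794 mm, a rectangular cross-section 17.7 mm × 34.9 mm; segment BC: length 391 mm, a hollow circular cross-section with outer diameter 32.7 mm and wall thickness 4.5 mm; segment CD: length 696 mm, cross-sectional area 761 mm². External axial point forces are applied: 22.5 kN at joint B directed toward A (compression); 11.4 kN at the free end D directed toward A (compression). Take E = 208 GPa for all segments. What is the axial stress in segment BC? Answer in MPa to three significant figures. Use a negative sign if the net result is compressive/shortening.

Internal axial forces (sectioning from the free end, tension +): N_CD = -11.4 kN, N_BC = -11.4 kN, N_AB = -33.9 kN.
A_BC = 398.7 mm².
σ_BC = N_BC/A_BC = -11400/398.7 = -28.6 MPa.

-28.6 MPa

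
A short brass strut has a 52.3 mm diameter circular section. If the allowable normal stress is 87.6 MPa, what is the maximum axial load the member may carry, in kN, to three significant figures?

188 kN

A = 2148 mm².
P_max = σ_allow · A = 87.6 · 2148 = 188200 N = 188.2 kN.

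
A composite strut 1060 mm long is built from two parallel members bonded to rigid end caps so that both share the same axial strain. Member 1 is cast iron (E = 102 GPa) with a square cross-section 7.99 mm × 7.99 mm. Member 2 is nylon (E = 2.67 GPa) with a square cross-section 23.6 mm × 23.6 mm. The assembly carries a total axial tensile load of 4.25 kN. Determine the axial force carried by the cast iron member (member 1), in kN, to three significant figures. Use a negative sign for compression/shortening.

3.46 kN

A_1 = 63.84 mm².
A_2 = 557 mm².
Equal strain + equilibrium ⇒ each member carries load in proportion to AE: A₁E₁ = 6512000 N, A₂E₂ = 1487000 N, ΣAE = 7999000 N.
F₁ = P·A₁E₁/ΣAE = 4250·6512000/7999000 = 3460 N.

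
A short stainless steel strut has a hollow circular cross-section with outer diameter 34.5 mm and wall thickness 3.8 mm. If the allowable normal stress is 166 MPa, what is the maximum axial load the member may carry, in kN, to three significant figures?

A = 366.5 mm².
P_max = σ_allow · A = 166 · 366.5 = 60840 N = 60.84 kN.

60.8 kN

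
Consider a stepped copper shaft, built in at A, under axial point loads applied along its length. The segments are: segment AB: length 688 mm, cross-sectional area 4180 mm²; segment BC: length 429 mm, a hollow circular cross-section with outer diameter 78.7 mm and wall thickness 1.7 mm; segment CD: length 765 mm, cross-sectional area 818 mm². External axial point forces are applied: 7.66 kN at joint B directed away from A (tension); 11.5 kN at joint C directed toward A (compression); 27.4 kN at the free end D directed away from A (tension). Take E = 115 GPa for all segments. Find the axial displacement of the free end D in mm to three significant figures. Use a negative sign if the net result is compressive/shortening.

0.401 mm

Internal axial forces (sectioning from the free end, tension +): N_CD = 27.4 kN, N_BC = 15.9 kN, N_AB = 23.56 kN.
A_BC = 411.2 mm².
δ_AB = 23560·688/(4180·115000) = 0.03372 mm
δ_BC = 15900·429/(411.2·115000) = 0.1442 mm
δ_CD = 27400·765/(818·115000) = 0.2228 mm
δ = Σδ_i = 0.4008 mm.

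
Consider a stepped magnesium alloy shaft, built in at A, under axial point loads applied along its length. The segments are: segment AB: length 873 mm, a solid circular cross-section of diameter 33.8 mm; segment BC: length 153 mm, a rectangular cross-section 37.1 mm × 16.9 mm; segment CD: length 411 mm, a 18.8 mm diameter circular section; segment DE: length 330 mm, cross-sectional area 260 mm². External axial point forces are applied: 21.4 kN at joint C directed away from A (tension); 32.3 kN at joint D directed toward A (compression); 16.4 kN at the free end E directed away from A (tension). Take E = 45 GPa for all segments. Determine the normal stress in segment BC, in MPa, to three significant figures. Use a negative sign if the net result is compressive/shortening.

Internal axial forces (sectioning from the free end, tension +): N_DE = 16.4 kN, N_CD = -15.9 kN, N_BC = 5.5 kN, N_AB = 5.5 kN.
A_BC = 627 mm².
σ_BC = N_BC/A_BC = 5500/627 = 8.772 MPa.

8.77 MPa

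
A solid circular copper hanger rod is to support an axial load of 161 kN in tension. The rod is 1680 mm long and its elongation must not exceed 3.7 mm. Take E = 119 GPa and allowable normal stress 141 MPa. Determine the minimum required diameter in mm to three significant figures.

38.1 mm

Required area A ≥ P/σ_allow = 161000/141 = 1142 mm².
For a solid circular section, d ≥ √(4A/π) = 38.13 mm.
Elongation limit: A ≥ PL/(Eδ_allow) = 161000·1680/(119000·3.7) = 614.3 mm² ⇒ d ≥ 27.97 mm.
The stress limit governs.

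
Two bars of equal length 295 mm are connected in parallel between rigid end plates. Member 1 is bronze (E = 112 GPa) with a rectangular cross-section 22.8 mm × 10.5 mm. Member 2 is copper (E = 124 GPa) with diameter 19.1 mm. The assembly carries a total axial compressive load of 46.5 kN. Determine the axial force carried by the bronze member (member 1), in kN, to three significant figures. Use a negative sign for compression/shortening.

A_1 = 239.4 mm².
A_2 = 286.5 mm².
Equal strain + equilibrium ⇒ each member carries load in proportion to AE: A₁E₁ = 26810000 N, A₂E₂ = 35530000 N, ΣAE = 62340000 N.
F₁ = P·A₁E₁/ΣAE = -46500·26810000/62340000 = -20000 N.

-20.0 kN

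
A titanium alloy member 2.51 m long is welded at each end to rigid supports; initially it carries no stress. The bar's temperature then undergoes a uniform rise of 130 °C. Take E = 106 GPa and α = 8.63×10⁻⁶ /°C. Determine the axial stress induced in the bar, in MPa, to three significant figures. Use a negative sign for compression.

Free thermal expansion αLΔT = 8.63e-6 · 2510 · 130 = 2.816 mm.
The walls impose strain ε = −(2.816)/2510 = -1.1219e-03; σ = Eε = 106000 · -1.1219e-03 = -118.9 MPa.

-119 MPa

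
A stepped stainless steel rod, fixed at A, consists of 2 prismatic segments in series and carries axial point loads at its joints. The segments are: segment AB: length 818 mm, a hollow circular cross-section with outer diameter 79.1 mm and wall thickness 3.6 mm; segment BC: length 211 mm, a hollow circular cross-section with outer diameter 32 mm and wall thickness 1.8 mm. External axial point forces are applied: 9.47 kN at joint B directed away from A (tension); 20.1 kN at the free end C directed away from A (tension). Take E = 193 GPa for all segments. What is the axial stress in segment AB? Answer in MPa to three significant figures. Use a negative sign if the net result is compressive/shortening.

Internal axial forces (sectioning from the free end, tension +): N_BC = 20.1 kN, N_AB = 29.57 kN.
A_AB = 853.9 mm².
σ_AB = N_AB/A_AB = 29570/853.9 = 34.63 MPa.

34.6 MPa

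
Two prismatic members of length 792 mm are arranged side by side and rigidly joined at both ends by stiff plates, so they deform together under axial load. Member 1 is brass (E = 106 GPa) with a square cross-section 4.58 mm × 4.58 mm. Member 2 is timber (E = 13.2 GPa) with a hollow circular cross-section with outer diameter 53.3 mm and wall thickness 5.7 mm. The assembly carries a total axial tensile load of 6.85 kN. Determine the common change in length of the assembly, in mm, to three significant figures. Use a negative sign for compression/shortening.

0.403 mm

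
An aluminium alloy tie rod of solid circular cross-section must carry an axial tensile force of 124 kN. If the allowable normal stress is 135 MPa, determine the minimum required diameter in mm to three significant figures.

34.2 mm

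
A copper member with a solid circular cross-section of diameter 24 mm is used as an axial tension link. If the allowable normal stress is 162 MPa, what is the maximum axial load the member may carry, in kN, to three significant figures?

73.3 kN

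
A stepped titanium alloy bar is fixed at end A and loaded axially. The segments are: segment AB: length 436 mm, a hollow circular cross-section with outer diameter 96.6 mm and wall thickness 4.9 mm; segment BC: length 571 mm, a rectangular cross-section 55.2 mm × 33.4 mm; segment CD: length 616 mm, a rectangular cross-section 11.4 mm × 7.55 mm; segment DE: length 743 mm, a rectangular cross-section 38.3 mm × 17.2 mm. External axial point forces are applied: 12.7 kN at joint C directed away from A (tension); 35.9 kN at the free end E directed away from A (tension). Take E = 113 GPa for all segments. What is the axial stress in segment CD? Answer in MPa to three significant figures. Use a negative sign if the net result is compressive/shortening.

417 MPa

Internal axial forces (sectioning from the free end, tension +): N_DE = 35.9 kN, N_CD = 35.9 kN, N_BC = 48.6 kN, N_AB = 48.6 kN.
A_CD = 86.07 mm².
σ_CD = N_CD/A_CD = 35900/86.07 = 417.1 MPa.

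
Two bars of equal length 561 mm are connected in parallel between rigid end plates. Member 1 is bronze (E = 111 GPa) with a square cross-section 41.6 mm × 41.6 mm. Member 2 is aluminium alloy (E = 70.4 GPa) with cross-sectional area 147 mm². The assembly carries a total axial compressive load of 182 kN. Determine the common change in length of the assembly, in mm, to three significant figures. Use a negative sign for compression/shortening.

A_1 = 1731 mm².
Equal strain + equilibrium ⇒ each member carries load in proportion to AE: A₁E₁ = 192100000 N, A₂E₂ = 10350000 N, ΣAE = 202400000 N.
δ = PL/ΣAE = -182000·561/202400000 = -0.5044 mm.

-0.504 mm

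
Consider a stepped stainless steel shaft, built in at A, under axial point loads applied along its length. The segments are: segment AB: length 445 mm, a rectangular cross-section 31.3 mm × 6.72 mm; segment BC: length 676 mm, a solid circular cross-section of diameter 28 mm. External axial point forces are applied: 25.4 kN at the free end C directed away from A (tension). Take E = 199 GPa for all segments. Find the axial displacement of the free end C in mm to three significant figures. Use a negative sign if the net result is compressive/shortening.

Internal axial forces (sectioning from the free end, tension +): N_BC = 25.4 kN, N_AB = 25.4 kN.
A_AB = 210.3 mm².
A_BC = 615.8 mm².
δ_AB = 25400·445/(210.3·199000) = 0.27 mm
δ_BC = 25400·676/(615.8·199000) = 0.1401 mm
δ = Σδ_i = 0.4102 mm.

0.410 mm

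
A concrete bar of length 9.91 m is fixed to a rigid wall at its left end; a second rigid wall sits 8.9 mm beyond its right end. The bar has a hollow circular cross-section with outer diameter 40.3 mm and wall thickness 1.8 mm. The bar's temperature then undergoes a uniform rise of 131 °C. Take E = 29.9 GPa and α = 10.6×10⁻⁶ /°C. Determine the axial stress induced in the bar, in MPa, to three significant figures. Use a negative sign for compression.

-14.7 MPa

Free thermal expansion αLΔT = 10.6e-6 · 9910 · 131 = 13.76 mm.
The walls engage after the gap closes; constrained expansion = 13.76 − 8.9 = 4.861 mm.
The walls impose strain ε = −(4.861)/9910 = -4.9052e-04; σ = Eε = 29900 · -4.9052e-04 = -14.67 MPa.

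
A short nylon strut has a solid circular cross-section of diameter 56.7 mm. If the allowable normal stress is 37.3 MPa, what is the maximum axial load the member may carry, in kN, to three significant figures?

94.2 kN

A = 2525 mm².
P_max = σ_allow · A = 37.3 · 2525 = 94180 N = 94.18 kN.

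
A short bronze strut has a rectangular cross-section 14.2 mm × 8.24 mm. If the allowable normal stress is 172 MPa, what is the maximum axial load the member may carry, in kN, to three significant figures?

A = 117 mm².
P_max = σ_allow · A = 172 · 117 = 20130 N = 20.13 kN.

20.1 kN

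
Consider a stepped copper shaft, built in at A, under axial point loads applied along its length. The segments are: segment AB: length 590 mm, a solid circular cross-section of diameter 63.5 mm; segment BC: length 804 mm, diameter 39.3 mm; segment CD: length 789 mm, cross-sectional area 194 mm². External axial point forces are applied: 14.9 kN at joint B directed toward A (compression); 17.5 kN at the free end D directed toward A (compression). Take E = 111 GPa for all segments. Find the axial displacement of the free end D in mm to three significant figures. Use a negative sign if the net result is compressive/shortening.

-0.800 mm

Internal axial forces (sectioning from the free end, tension +): N_CD = -17.5 kN, N_BC = -17.5 kN, N_AB = -32.4 kN.
A_AB = 3167 mm².
A_BC = 1213 mm².
δ_AB = -32400·590/(3167·111000) = -0.05438 mm
δ_BC = -17500·804/(1213·111000) = -0.1045 mm
δ_CD = -17500·789/(194·111000) = -0.6412 mm
δ = Σδ_i = -0.8001 mm.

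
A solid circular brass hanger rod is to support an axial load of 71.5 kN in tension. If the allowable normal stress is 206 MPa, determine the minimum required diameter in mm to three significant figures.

21.0 mm

Required area A ≥ P/σ_allow = 71500/206 = 347.1 mm².
For a solid circular section, d ≥ √(4A/π) = 21.02 mm.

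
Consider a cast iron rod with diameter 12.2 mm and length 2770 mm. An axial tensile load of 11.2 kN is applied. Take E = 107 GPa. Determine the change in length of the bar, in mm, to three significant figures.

2.48 mm

A = 116.9 mm².
δ_mech = NL/(AE) = 11200·2770/(116.9·107000) = 2.48 mm.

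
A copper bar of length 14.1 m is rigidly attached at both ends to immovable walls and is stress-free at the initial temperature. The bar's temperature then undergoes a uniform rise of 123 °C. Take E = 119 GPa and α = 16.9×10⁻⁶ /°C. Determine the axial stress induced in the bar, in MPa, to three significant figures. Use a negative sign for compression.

Free thermal expansion αLΔT = 16.9e-6 · 14100 · 123 = 29.31 mm.
The walls impose strain ε = −(29.31)/14100 = -2.0787e-03; σ = Eε = 119000 · -2.0787e-03 = -247.4 MPa.

-247 MPa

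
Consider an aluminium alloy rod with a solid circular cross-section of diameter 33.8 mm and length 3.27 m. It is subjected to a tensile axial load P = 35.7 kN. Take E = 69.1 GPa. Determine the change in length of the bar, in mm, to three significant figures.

1.88 mm

A = 897.3 mm².
δ_mech = NL/(AE) = 35700·3270/(897.3·69100) = 1.883 mm.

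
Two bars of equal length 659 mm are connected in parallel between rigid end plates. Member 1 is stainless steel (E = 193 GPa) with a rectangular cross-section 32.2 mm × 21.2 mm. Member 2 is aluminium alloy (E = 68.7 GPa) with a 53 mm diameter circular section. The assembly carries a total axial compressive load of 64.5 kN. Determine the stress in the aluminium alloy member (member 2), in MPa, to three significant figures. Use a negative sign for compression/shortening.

A_1 = 682.6 mm².
A_2 = 2206 mm².
Equal strain + equilibrium ⇒ each member carries load in proportion to AE: A₁E₁ = 131700000 N, A₂E₂ = 151600000 N, ΣAE = 283300000 N.
σ₂ = P·E₂/ΣAE = -64500·68700/283300000 = -15.64 MPa.

-15.6 MPa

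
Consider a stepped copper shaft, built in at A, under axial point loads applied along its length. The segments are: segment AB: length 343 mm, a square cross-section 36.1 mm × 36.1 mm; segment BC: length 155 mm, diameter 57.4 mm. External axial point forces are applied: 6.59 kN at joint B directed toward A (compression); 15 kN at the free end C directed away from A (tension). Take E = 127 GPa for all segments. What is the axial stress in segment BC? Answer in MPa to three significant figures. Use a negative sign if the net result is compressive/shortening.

Internal axial forces (sectioning from the free end, tension +): N_BC = 15 kN, N_AB = 8.41 kN.
A_BC = 2588 mm².
σ_BC = N_BC/A_BC = 15000/2588 = 5.797 MPa.

5.80 MPa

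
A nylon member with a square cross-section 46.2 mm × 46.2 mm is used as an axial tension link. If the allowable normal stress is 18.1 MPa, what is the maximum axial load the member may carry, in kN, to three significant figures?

A = 2134 mm².
P_max = σ_allow · A = 18.1 · 2134 = 38630 N = 38.63 kN.

38.6 kN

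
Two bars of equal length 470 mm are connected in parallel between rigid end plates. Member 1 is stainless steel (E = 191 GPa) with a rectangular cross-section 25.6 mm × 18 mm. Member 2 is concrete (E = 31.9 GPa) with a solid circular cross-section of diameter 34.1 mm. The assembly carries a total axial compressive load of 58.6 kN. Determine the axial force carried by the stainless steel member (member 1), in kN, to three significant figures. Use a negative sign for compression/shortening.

A_1 = 460.8 mm².
A_2 = 913.3 mm².
Equal strain + equilibrium ⇒ each member carries load in proportion to AE: A₁E₁ = 88010000 N, A₂E₂ = 29130000 N, ΣAE = 117100000 N.
F₁ = P·A₁E₁/ΣAE = -58600·88010000/117100000 = -44030 N.

-44.0 kN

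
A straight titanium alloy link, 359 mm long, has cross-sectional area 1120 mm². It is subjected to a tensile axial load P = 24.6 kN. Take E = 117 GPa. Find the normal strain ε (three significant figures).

σ = N/A = 21.96 MPa; ε = σ/E = 21.96/117000 = 1.877e-04.

1.88e-04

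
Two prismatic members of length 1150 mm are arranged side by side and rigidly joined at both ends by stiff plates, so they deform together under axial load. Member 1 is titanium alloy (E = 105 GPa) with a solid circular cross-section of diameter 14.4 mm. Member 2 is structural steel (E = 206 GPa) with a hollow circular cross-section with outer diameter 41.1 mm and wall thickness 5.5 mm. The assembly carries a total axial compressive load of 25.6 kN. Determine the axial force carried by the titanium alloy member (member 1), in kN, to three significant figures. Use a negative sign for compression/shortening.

-3.04 kN

A_1 = 162.9 mm².
A_2 = 615.1 mm².
Equal strain + equilibrium ⇒ each member carries load in proportion to AE: A₁E₁ = 17100000 N, A₂E₂ = 126700000 N, ΣAE = 143800000 N.
F₁ = P·A₁E₁/ΣAE = -25600·17100000/143800000 = -3044 N.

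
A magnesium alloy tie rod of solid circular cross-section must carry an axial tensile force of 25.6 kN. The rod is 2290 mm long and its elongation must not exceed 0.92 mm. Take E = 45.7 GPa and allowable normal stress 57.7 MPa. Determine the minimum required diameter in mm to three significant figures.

Required area A ≥ P/σ_allow = 25600/57.7 = 443.7 mm².
For a solid circular section, d ≥ √(4A/π) = 23.77 mm.
Elongation limit: A ≥ PL/(Eδ_allow) = 25600·2290/(45700·0.92) = 1394 mm² ⇒ d ≥ 42.13 mm.
The elongation limit governs.

42.1 mm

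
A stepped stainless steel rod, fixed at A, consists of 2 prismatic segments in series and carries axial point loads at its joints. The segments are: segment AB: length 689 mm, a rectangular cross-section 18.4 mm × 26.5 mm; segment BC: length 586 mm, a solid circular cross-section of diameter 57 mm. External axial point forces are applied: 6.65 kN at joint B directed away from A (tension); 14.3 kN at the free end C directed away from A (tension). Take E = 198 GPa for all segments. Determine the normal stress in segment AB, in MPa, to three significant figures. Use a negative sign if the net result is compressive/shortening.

Internal axial forces (sectioning from the free end, tension +): N_BC = 14.3 kN, N_AB = 20.95 kN.
A_AB = 487.6 mm².
σ_AB = N_AB/A_AB = 20950/487.6 = 42.97 MPa.

43.0 MPa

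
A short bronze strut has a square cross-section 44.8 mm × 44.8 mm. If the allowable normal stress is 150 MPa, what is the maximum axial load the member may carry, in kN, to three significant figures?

301 kN

A = 2007 mm².
P_max = σ_allow · A = 150 · 2007 = 301100 N = 301.1 kN.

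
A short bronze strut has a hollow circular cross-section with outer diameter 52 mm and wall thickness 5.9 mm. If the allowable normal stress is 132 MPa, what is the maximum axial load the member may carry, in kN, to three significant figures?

113 kN

A = 854.5 mm².
P_max = σ_allow · A = 132 · 854.5 = 112800 N = 112.8 kN.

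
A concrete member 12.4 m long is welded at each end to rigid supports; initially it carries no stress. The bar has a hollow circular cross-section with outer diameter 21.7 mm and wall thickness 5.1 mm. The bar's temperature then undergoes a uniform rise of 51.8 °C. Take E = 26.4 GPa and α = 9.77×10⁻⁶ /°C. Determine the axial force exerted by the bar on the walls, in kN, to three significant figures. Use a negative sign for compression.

Free thermal expansion αLΔT = 9.77e-6 · 12400 · 51.8 = 6.275 mm.
The walls impose strain ε = −(6.275)/12400 = -5.0609e-04; σ = Eε = 26400 · -5.0609e-04 = -13.36 MPa.
Wall reaction R = σ·A = -13.36·266 = -3554 N = -3.554 kN.

-3.55 kN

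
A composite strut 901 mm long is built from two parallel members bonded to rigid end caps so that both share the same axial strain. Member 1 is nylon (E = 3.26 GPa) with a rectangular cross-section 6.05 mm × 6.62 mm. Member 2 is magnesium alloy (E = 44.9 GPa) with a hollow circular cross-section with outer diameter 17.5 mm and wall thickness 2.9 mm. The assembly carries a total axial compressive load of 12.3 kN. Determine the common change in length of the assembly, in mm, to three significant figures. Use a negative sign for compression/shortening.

A_1 = 40.05 mm².
A_2 = 133 mm².
Equal strain + equilibrium ⇒ each member carries load in proportion to AE: A₁E₁ = 130600 N, A₂E₂ = 5972000 N, ΣAE = 6103000 N.
δ = PL/ΣAE = -12300·901/6103000 = -1.816 mm.

-1.82 mm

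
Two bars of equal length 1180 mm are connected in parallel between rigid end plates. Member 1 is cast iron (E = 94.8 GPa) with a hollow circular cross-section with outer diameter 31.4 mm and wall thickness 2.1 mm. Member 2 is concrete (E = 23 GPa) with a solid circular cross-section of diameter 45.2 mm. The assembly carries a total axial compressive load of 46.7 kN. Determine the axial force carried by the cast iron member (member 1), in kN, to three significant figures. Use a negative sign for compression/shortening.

-15.5 kN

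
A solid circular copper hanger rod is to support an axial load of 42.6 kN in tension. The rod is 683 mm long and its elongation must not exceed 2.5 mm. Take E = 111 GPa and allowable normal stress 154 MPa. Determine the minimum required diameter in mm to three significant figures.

18.8 mm

Required area A ≥ P/σ_allow = 42600/154 = 276.6 mm².
For a solid circular section, d ≥ √(4A/π) = 18.77 mm.
Elongation limit: A ≥ PL/(Eδ_allow) = 42600·683/(111000·2.5) = 104.8 mm² ⇒ d ≥ 11.55 mm.
The stress limit governs.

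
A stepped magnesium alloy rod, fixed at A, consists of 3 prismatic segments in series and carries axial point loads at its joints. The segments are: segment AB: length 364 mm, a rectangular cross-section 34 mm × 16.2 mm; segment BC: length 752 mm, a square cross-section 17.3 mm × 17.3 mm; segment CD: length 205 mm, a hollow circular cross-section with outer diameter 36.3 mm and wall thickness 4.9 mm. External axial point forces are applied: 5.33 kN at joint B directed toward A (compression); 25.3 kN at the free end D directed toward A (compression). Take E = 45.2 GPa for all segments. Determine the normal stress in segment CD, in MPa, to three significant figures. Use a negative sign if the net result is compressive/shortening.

Internal axial forces (sectioning from the free end, tension +): N_CD = -25.3 kN, N_BC = -25.3 kN, N_AB = -30.63 kN.
A_CD = 483.4 mm².
σ_CD = N_CD/A_CD = -25300/483.4 = -52.34 MPa.

-52.3 MPa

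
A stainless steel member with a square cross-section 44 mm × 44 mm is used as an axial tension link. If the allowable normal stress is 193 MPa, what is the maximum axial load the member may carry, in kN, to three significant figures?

374 kN

A = 1936 mm².
P_max = σ_allow · A = 193 · 1936 = 373600 N = 373.6 kN.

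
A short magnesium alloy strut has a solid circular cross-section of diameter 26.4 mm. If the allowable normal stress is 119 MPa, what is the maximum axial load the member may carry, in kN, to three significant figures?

65.1 kN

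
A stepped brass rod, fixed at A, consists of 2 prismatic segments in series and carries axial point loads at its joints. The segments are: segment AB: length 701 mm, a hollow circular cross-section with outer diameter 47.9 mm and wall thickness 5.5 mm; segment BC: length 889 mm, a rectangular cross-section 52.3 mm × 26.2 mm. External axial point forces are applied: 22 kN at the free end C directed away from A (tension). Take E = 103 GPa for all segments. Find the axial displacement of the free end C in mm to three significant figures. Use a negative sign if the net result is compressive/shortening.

Internal axial forces (sectioning from the free end, tension +): N_BC = 22 kN, N_AB = 22 kN.
A_AB = 732.6 mm².
A_BC = 1370 mm².
δ_AB = 22000·701/(732.6·103000) = 0.2044 mm
δ_BC = 22000·889/(1370·103000) = 0.1386 mm
δ = Σδ_i = 0.3429 mm.

0.343 mm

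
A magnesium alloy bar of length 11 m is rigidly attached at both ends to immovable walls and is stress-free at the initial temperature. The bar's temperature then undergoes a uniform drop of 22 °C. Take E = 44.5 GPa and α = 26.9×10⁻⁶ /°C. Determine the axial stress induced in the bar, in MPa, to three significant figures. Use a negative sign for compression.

Free thermal expansion αLΔT = 26.9e-6 · 11000 · -22 = -6.51 mm.
The walls impose strain ε = −(-6.51)/11000 = 5.9180e-04; σ = Eε = 44500 · 5.9180e-04 = 26.34 MPa.

26.3 MPa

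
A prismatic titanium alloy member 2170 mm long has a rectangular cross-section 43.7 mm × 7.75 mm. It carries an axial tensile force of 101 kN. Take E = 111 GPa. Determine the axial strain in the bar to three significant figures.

A = 338.7 mm².
σ = N/A = 298.2 MPa; ε = σ/E = 298.2/111000 = 2.687e-03.

0.00269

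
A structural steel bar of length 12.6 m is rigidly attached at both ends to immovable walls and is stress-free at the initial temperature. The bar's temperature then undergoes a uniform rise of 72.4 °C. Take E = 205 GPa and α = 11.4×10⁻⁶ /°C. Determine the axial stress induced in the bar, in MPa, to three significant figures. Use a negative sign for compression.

Free thermal expansion αLΔT = 11.4e-6 · 12600 · 72.4 = 10.4 mm.
The walls impose strain ε = −(10.4)/12600 = -8.2536e-04; σ = Eε = 205000 · -8.2536e-04 = -169.2 MPa.

-169 MPa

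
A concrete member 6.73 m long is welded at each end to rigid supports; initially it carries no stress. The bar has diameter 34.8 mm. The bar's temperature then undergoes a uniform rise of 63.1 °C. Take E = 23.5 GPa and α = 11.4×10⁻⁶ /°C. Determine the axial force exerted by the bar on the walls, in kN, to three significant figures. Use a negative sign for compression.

Free thermal expansion αLΔT = 11.4e-6 · 6730 · 63.1 = 4.841 mm.
The walls impose strain ε = −(4.841)/6730 = -7.1934e-04; σ = Eε = 23500 · -7.1934e-04 = -16.9 MPa.
Wall reaction R = σ·A = -16.9·951.1 = -16080 N = -16.08 kN.

-16.1 kN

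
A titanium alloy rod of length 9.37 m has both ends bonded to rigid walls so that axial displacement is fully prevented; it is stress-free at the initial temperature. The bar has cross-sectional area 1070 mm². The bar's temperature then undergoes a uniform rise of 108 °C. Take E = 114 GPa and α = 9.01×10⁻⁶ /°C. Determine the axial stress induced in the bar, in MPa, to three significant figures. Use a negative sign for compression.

-111 MPa

Free thermal expansion αLΔT = 9.01e-6 · 9370 · 108 = 9.118 mm.
The walls impose strain ε = −(9.118)/9370 = -9.7308e-04; σ = Eε = 114000 · -9.7308e-04 = -110.9 MPa.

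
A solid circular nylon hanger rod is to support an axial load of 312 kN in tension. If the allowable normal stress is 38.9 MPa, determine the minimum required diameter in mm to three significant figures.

101 mm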